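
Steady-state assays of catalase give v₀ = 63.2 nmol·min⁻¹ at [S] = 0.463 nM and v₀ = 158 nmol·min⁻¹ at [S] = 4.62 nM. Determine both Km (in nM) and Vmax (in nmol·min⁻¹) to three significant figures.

Km = 0.927 nM; Vmax = 190 nmol·min⁻¹

From v = Vmax[S]/(Km+[S]), each point gives Vmax = v(Km+[S])/[S].
Equating: 63.2(Km+0.463)/0.463 = 158(Km+4.62)/4.62.
136.5·Km + 63.2 = 34.20·Km + 158, so (136.5 − 34.20)·Km = 158 − 63.2.
Km = 94.80/102.3 = 0.927 nM; then Vmax = 63.2(0.927+0.463)/0.463 = 190 nmol·min⁻¹.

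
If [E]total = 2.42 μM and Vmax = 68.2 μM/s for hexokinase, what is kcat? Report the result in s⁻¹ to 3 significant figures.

28.2 s⁻¹

kcat = Vmax/[E]total = 68.2 μM/s / 2.42 μM = 28.2 s⁻¹.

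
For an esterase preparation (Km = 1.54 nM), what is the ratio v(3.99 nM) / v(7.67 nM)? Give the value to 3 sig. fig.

0.866

Since Vmax cancels, v₂/v₁ = [S]₂(Km+[S]₁) / [S]₁(Km+[S]₂).
= 3.99×(1.54+7.67) / (7.67×(1.54+3.99)) = 36.75/42.42 = 0.866.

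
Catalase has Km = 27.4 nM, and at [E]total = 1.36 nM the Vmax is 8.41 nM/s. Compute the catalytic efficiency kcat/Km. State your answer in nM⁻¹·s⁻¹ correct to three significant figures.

kcat = Vmax/[E]total = 8.41/1.36 = 6.18 s⁻¹.
kcat/Km = 6.18/27.4 = 0.226 nM⁻¹·s⁻¹.

0.226 nM⁻¹·s⁻¹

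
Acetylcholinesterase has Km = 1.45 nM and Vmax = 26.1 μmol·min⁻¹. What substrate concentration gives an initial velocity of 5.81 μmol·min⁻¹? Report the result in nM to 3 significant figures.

The required fractional saturation is v/Vmax = 5.81/26.1 = 0.2226.
Then [S]/(Km+[S]) = 0.2226 ⇒ [S] = 1.45 × 0.2226/(1 − 0.2226) = 0.415 nM.

0.415 nM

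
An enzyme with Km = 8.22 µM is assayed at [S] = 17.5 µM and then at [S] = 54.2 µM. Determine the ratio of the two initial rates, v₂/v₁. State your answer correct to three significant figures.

Since Vmax cancels, v₂/v₁ = [S]₂(Km+[S]₁) / [S]₁(Km+[S]₂).
= 54.2×(8.22+17.5) / (17.5×(8.22+54.2)) = 1394/1092 = 1.28.

1.28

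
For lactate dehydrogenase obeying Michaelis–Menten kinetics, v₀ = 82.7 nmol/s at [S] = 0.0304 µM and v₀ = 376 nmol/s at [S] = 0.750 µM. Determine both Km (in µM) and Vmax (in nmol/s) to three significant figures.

In reciprocal form, 1/v = (Km/Vmax)·(1/[S]) + 1/Vmax. The two points give (1/[S], 1/v) = (32.89, 0.01209) and (1.333, 0.002660).
Slope = (0.01209 − 0.002660)/(32.89 − 1.333) = 0.0002989; intercept = 0.01209 − 0.0002989×32.89 = 0.002261.
Vmax = 1/intercept = 442 nmol/s; Km = slope × Vmax = 0.0002989 × 442 = 0.132 µM.

Km = 0.132 µM; Vmax = 442 nmol/s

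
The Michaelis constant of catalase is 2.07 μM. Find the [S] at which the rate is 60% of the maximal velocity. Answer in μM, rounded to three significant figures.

3.10 μM

v/Vmax = [S]/(Km+[S]) = 0.6, so [S] = Km·0.6/(1 − 0.6) = 2.07 × 1.500.
[S] = 3.10 μM.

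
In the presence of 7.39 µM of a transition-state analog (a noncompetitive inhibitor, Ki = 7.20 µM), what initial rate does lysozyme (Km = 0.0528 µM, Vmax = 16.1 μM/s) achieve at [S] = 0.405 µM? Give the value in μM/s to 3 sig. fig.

7.03 μM/s

α = 1 + [I]/Ki = 1 + 7.39/7.20 = 2.026.
For a noncompetitive inhibitor, Vmax is reduced to Vmax/α while Km is unchanged: Km,app = 0.0528 µM, Vmax,app = 7.95 μM/s.
v = Vmax,app·[S]/(Km,app + [S]) = 7.95 × 0.405/(0.0528 + 0.405) = 7.03 μM/s.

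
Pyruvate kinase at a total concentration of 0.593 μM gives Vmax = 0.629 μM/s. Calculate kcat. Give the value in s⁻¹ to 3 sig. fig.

kcat = Vmax/[E]total = 0.629 μM/s / 0.593 μM = 1.06 s⁻¹.

1.06 s⁻¹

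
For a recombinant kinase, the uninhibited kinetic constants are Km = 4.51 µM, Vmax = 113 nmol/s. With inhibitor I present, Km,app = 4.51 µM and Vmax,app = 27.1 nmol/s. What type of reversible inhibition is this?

Vmax decreases (113 → 27.1 nmol/s) while Km is unchanged — pure noncompetitive inhibition.

noncompetitive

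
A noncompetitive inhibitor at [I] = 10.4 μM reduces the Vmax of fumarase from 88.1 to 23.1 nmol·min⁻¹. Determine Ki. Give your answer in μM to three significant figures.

Noncompetitive: Vmax,app = Vmax/α with α = 1 + [I]/Ki.
α = Vmax/Vmax,app = 88.1/23.1 = 3.814.
Ki = [I]/(α − 1) = 10.4/2.814 = 3.70 μM.

3.70 μM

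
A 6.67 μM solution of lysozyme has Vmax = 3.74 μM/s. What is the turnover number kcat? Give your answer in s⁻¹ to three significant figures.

kcat = Vmax/[E]total = 3.74 μM/s / 6.67 μM = 0.561 s⁻¹.

0.561 s⁻¹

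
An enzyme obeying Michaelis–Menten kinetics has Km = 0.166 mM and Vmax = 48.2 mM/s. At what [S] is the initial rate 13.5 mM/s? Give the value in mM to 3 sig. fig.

0.0646 mM

Rearranging v = Vmax[S]/(Km+[S]) gives [S] = Km·v/(Vmax − v).
[S] = 0.166 × 13.5 / (48.2 − 13.5) = 2.241/34.70 = 0.0646 mM.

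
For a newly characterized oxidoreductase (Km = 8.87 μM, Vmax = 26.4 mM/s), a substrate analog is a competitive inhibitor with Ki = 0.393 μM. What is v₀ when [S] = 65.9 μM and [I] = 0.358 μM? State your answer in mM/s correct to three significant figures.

21.0 mM/s

With α = 1 + [I]/Ki = 1 + 0.358/0.393 = 1.911, the competitive rate law is v = Vmax[S] / (αKm + [S]).
v = 26.4×65.9 / (1.911×8.87 + 65.9) = 1740/82.85 = 21.0 mM/s.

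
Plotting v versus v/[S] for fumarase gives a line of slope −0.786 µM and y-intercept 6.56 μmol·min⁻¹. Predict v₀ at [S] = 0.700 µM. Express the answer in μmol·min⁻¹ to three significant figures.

3.09 μmol·min⁻¹

In the Eadie–Hofstee form v = Vmax − Km·(v/[S]), the slope is −Km and the intercept is Vmax, so Km = 0.786 µM and Vmax = 6.56 μmol·min⁻¹.
v = 6.56 × 0.700/(0.786 + 0.700) = 3.09 μmol·min⁻¹.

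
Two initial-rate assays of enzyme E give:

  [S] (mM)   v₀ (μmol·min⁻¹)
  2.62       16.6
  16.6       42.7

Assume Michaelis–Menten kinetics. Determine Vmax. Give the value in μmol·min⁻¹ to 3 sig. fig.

In reciprocal form, 1/v = (Km/Vmax)·(1/[S]) + 1/Vmax. The two points give (1/[S], 1/v) = (0.3817, 0.06024) and (0.06024, 0.02342).
Slope = (0.06024 − 0.02342)/(0.3817 − 0.06024) = 0.1146; intercept = 0.06024 − 0.1146×0.3817 = 0.01652.
Vmax = 1/intercept = 60.5 μmol·min⁻¹; Km = slope × Vmax = 0.1146 × 60.5 = 6.93 mM.

60.5 μmol·min⁻¹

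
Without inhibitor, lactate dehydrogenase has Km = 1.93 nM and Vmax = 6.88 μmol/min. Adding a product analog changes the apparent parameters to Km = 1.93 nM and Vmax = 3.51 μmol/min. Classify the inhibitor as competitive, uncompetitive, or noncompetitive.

Vmax decreases (6.88 → 3.51 μmol/min) while Km is unchanged — pure noncompetitive inhibition.

noncompetitive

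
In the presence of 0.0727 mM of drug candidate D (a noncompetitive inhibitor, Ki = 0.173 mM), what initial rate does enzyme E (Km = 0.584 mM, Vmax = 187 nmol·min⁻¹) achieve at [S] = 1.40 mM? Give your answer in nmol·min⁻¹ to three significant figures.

With α = 1 + [I]/Ki = 1 + 0.0727/0.173 = 1.420, the noncompetitive rate law is v = (Vmax/α)·[S] / (Km + [S]).
v = (187/1.420)×1.40 / (0.584 + 1.40) = 184.3/1.984 = 92.9 nmol·min⁻¹.

92.9 nmol·min⁻¹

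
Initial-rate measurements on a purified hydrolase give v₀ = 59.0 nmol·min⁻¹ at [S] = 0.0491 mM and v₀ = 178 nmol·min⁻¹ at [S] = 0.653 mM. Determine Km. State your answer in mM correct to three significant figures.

From v = Vmax[S]/(Km+[S]), each point gives Vmax = v(Km+[S])/[S].
Equating: 59.0(Km+0.0491)/0.0491 = 178(Km+0.653)/0.653.
1202·Km + 59.0 = 272.6·Km + 178, so (1202 − 272.6)·Km = 178 − 59.0.
Km = 119.0/929.0 = 0.128 mM; then Vmax = 59.0(0.128+0.0491)/0.0491 = 213 nmol·min⁻¹.

0.128 mM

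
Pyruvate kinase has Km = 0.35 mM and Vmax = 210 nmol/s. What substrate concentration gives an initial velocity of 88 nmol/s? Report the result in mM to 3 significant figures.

Rearranging v = Vmax[S]/(Km+[S]) gives [S] = Km·v/(Vmax − v).
[S] = 0.35 × 88 / (210 − 88) = 30.80/122.0 = 0.252 mM.

0.252 mM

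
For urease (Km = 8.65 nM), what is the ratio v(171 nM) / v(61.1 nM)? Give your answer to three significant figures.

1.09

The fractional saturations are [S]/(Km+[S]) = 61.1/69.75 = 0.8760 and 171/179.6 = 0.9519.
v₂/v₁ is just their ratio: 0.9519/0.8760 = 1.09.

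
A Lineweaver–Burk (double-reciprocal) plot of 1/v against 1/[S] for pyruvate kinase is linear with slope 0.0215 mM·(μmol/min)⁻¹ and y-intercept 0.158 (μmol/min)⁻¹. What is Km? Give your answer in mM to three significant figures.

0.136 mM

y-intercept = 1/Vmax ⇒ Vmax = 6.33 μmol/min; slope = Km/Vmax ⇒ Km = slope × Vmax.
Km = 0.0215 × 6.33 = 0.136 mM.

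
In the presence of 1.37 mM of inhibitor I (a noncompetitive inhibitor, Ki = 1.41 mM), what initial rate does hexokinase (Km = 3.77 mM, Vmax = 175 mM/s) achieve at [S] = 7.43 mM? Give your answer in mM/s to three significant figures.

58.9 mM/s

With α = 1 + [I]/Ki = 1 + 1.37/1.41 = 1.972, the noncompetitive rate law is v = (Vmax/α)·[S] / (Km + [S]).
v = (175/1.972)×7.43 / (3.77 + 7.43) = 659.5/11.20 = 58.9 mM/s.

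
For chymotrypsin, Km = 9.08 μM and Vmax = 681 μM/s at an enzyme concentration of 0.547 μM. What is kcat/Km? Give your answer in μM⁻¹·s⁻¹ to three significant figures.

kcat = Vmax/[E]total = 681/0.547 = 1240 s⁻¹.
kcat/Km = 1240/9.08 = 137 μM⁻¹·s⁻¹.

137 μM⁻¹·s⁻¹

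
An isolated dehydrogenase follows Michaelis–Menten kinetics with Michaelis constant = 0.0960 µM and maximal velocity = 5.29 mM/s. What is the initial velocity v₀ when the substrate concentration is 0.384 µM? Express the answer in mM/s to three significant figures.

[S]/(Km+[S]) = 0.384/0.4800 = 0.8000, the fractional saturation.
v = 0.8000 × Vmax = 0.8000 × 5.29 = 4.23 mM/s.

4.23 mM/s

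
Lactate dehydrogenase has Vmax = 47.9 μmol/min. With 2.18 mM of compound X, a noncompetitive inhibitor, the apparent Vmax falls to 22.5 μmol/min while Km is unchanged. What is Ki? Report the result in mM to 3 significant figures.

1.93 mM

Noncompetitive: Vmax,app = Vmax/α with α = 1 + [I]/Ki.
α = Vmax/Vmax,app = 47.9/22.5 = 2.129.
Ki = [I]/(α − 1) = 2.18/1.129 = 1.93 mM.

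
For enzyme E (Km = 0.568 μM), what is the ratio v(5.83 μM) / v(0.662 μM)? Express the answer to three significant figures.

1.69

Since Vmax cancels, v₂/v₁ = [S]₂(Km+[S]₁) / [S]₁(Km+[S]₂).
= 5.83×(0.568+0.662) / (0.662×(0.568+5.83)) = 7.171/4.235 = 1.69.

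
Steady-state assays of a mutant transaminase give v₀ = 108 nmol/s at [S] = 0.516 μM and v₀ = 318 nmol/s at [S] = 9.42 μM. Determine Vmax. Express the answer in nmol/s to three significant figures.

358 nmol/s

From v = Vmax[S]/(Km+[S]), each point gives Vmax = v(Km+[S])/[S].
Equating: 108(Km+0.516)/0.516 = 318(Km+9.42)/9.42.
209.3·Km + 108 = 33.76·Km + 318, so (209.3 − 33.76)·Km = 318 − 108.
Km = 210.0/175.5 = 1.20 μM; then Vmax = 108(1.20+0.516)/0.516 = 358 nmol/s.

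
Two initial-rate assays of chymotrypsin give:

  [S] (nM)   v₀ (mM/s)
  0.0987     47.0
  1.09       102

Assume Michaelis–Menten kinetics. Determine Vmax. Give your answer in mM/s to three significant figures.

In reciprocal form, 1/v = (Km/Vmax)·(1/[S]) + 1/Vmax. The two points give (1/[S], 1/v) = (10.13, 0.02128) and (0.9174, 0.009804).
Slope = (0.02128 − 0.009804)/(10.13 − 0.9174) = 0.001245; intercept = 0.02128 − 0.001245×10.13 = 0.008662.
Vmax = 1/intercept = 115 mM/s; Km = slope × Vmax = 0.001245 × 115 = 0.144 nM.

115 mM/s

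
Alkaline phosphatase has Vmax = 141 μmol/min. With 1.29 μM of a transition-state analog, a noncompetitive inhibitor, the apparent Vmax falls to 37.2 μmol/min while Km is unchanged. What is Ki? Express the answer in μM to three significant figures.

Noncompetitive: Vmax,app = Vmax/α with α = 1 + [I]/Ki.
α = Vmax/Vmax,app = 141/37.2 = 3.790.
Since α = 1 + [I]/Ki, [I]/Ki = 3.790 − 1 = 2.790 and Ki = 1.29/2.790 = 0.462 μM.

0.462 μM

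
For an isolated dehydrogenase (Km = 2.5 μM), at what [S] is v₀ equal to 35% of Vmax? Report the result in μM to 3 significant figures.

v/Vmax = [S]/(Km+[S]) = 0.35, so [S] = Km·0.35/(1 − 0.35) = 2.5 × 0.5385.
[S] = 1.35 μM.

1.35 μM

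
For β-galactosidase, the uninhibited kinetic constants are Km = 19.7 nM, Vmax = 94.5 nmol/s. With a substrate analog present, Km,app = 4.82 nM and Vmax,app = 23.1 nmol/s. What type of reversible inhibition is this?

uncompetitive

Both Km and Vmax decrease by the same factor (~4.09-fold) — characteristic of uncompetitive inhibition.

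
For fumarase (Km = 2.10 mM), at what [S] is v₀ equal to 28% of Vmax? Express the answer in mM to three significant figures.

v/Vmax = [S]/(Km+[S]) = 0.28, so [S] = Km·0.28/(1 − 0.28) = 2.10 × 0.3889.
[S] = 0.817 mM.

0.817 mM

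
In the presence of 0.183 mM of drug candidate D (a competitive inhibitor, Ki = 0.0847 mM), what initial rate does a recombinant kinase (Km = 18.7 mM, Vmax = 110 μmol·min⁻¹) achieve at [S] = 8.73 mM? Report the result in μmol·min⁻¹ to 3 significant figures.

With α = 1 + [I]/Ki = 1 + 0.183/0.0847 = 3.161, the competitive rate law is v = Vmax[S] / (αKm + [S]).
v = 110×8.73 / (3.161×18.7 + 8.73) = 960.3/67.83 = 14.2 μmol·min⁻¹.

14.2 μmol·min⁻¹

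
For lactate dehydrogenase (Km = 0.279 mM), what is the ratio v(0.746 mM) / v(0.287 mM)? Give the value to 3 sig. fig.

The fractional saturations are [S]/(Km+[S]) = 0.287/0.5660 = 0.5071 and 0.746/1.025 = 0.7278.
v₂/v₁ is just their ratio: 0.7278/0.5071 = 1.44.

1.44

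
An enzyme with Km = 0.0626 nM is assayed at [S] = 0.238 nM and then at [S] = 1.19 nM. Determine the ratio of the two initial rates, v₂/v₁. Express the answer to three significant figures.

Since Vmax cancels, v₂/v₁ = [S]₂(Km+[S]₁) / [S]₁(Km+[S]₂).
= 1.19×(0.0626+0.238) / (0.238×(0.0626+1.19)) = 0.3577/0.2981 = 1.20.

1.20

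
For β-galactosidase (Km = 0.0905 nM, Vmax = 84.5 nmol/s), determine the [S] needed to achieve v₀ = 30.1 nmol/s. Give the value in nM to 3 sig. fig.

0.0501 nM

The required fractional saturation is v/Vmax = 30.1/84.5 = 0.3562.
Then [S]/(Km+[S]) = 0.3562 ⇒ [S] = 0.0905 × 0.3562/(1 − 0.3562) = 0.0501 nM.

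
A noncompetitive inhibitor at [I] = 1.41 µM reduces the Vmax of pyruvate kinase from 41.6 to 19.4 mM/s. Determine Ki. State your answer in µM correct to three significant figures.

1.23 µM

Noncompetitive: Vmax,app = Vmax/α with α = 1 + [I]/Ki.
α = Vmax/Vmax,app = 41.6/19.4 = 2.144.
Ki = [I]/(α − 1) = 1.41/1.144 = 1.23 µM.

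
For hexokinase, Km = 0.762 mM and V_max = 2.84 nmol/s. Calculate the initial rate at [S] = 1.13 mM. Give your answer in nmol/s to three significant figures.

v = Vmax·[S]/(Km + [S]) = 2.84 × 1.13 / (0.762 + 1.13)
  = 3.209 / 1.892 = 1.70 nmol/s.

1.70 nmol/s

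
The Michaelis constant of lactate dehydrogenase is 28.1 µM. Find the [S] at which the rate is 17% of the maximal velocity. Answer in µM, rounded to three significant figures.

v/Vmax = [S]/(Km+[S]) = 0.17, so [S] = Km·0.17/(1 − 0.17) = 28.1 × 0.2048.
[S] = 5.76 µM.

5.76 µM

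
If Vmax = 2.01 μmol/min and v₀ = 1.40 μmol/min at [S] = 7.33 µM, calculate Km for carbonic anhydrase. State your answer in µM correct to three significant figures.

3.19 µM

From v = Vmax[S]/(Km+[S]), Km = [S](Vmax − v)/v.
Km = 7.33 × (2.01 − 1.40) / 1.40 = 4.471/1.40 = 3.19 µM.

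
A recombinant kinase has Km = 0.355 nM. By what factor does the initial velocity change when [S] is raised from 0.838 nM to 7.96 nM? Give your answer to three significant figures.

1.36

The fractional saturations are [S]/(Km+[S]) = 0.838/1.193 = 0.7024 and 7.96/8.315 = 0.9573.
v₂/v₁ is just their ratio: 0.9573/0.7024 = 1.36.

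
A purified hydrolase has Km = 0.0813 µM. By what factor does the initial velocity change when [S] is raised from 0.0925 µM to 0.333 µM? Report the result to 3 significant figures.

1.51

The fractional saturations are [S]/(Km+[S]) = 0.0925/0.1738 = 0.5322 and 0.333/0.4143 = 0.8038.
v₂/v₁ is just their ratio: 0.8038/0.5322 = 1.51.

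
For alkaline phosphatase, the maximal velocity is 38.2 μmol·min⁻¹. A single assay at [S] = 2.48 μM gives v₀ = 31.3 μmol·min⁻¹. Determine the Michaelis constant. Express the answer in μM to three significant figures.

0.547 μM

From v = Vmax[S]/(Km+[S]), Km = [S](Vmax − v)/v.
Km = 2.48 × (38.2 − 31.3) / 31.3 = 17.11/31.3 = 0.547 μM.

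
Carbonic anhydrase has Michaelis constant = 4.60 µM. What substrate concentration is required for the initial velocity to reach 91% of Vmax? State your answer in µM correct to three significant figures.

46.5 µM

v/Vmax = [S]/(Km+[S]) = 0.91, so [S] = Km·0.91/(1 − 0.91) = 4.60 × 10.11.
[S] = 46.5 µM.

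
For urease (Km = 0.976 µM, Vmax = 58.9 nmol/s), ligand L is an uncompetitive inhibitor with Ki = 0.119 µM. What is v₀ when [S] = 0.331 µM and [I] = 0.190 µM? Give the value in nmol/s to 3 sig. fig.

10.6 nmol/s

α = 1 + [I]/Ki = 1 + 0.190/0.119 = 2.597.
For an uncompetitive inhibitor, both parameters are divided by α, giving Vmax/α and Km/α: Km,app = 0.376 µM, Vmax,app = 22.7 nmol/s.
v = Vmax,app·[S]/(Km,app + [S]) = 22.7 × 0.331/(0.376 + 0.331) = 10.6 nmol/s.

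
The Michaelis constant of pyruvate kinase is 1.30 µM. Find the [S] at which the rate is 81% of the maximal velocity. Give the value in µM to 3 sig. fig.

5.54 µM

v/Vmax = [S]/(Km+[S]) = 0.81, so [S] = Km·0.81/(1 − 0.81) = 1.30 × 4.263.
[S] = 5.54 µM.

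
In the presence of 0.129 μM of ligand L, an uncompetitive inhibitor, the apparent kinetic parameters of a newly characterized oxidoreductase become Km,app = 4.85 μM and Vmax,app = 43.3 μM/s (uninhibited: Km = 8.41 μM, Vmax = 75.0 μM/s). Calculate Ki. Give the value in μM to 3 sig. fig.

Uncompetitive: Vmax,app = Vmax/α (and Km,app = Km/α) with α = 1 + [I]/Ki.
α = Vmax/Vmax,app = 75.0/43.3 = 1.732.
Since α = 1 + [I]/Ki, [I]/Ki = 1.732 − 1 = 0.7321 and Ki = 0.129/0.7321 = 0.176 μM.

0.176 μM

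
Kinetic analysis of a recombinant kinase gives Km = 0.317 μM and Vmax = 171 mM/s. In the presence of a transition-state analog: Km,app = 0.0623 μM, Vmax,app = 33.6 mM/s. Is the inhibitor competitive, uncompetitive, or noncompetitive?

Both Km and Vmax decrease by the same factor (~5.09-fold) — characteristic of uncompetitive inhibition.

uncompetitive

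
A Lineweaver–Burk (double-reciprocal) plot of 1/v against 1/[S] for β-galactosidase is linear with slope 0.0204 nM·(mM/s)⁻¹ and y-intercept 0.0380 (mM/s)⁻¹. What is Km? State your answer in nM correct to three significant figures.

0.537 nM

y-intercept = 1/Vmax ⇒ Vmax = 26.3 mM/s; slope = Km/Vmax ⇒ Km = slope × Vmax.
Km = 0.0204 × 26.3 = 0.537 nM.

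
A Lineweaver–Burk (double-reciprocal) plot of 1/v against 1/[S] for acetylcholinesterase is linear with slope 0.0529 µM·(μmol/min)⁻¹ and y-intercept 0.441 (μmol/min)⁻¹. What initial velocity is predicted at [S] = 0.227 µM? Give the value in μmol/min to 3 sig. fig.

The y-intercept is 1/Vmax, so Vmax = 1/0.441 = 2.27 μmol/min.
The slope is Km/Vmax, so Km = 0.0529 × 2.27 = 0.120 µM.
Then v = 2.27 × 0.227/(0.120 + 0.227) = 1.48 μmol/min.

1.48 μmol/min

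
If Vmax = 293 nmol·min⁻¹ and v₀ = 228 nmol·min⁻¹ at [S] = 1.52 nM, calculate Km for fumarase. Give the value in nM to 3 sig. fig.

v/Vmax = 228/293 = 0.7782 = [S]/(Km+[S]).
So Km + [S] = [S]/0.7782 = 1.953 nM, giving Km = 1.953 − 1.52 = 0.433 nM.

0.433 nM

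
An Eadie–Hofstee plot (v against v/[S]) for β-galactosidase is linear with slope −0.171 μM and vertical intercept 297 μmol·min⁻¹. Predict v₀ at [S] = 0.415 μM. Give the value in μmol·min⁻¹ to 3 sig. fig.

In the Eadie–Hofstee form v = Vmax − Km·(v/[S]), the slope is −Km and the intercept is Vmax, so Km = 0.171 μM and Vmax = 297 μmol·min⁻¹.
v = 297 × 0.415/(0.171 + 0.415) = 210 μmol·min⁻¹.

210 μmol·min⁻¹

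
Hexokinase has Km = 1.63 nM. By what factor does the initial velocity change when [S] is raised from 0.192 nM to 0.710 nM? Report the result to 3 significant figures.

2.88

The fractional saturations are [S]/(Km+[S]) = 0.192/1.822 = 0.1054 and 0.710/2.340 = 0.3034.
v₂/v₁ is just their ratio: 0.3034/0.1054 = 2.88.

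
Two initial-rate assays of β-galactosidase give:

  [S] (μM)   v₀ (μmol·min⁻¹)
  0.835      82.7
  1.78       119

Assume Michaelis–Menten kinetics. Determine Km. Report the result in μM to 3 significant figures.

1.13 μM

In reciprocal form, 1/v = (Km/Vmax)·(1/[S]) + 1/Vmax. The two points give (1/[S], 1/v) = (1.198, 0.01209) and (0.5618, 0.008403).
Slope = (0.01209 − 0.008403)/(1.198 − 0.5618) = 0.005801; intercept = 0.01209 − 0.005801×1.198 = 0.005144.
Vmax = 1/intercept = 194 μmol·min⁻¹; Km = slope × Vmax = 0.005801 × 194 = 1.13 μM.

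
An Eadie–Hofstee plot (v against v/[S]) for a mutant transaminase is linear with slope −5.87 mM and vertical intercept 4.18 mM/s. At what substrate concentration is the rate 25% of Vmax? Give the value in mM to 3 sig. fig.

The Eadie–Hofstee slope gives Km = 5.87 mM (slope = −Km).
v/Vmax = [S]/(Km+[S]) = 0.25 ⇒ [S] = Km·0.25/(1−0.25) = 5.87 × 0.3333 = 1.96 mM.

1.96 mM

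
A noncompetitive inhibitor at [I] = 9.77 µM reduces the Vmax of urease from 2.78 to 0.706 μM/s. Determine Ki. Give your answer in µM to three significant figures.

3.33 µM

Noncompetitive: Vmax,app = Vmax/α with α = 1 + [I]/Ki.
α = Vmax/Vmax,app = 2.78/0.706 = 3.938.
Ki = [I]/(α − 1) = 9.77/2.938 = 3.33 µM.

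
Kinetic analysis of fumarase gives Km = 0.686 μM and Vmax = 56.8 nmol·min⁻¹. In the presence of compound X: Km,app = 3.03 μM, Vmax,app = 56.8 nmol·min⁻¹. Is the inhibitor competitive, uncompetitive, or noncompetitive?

Km increases (0.686 → 3.03 μM) while Vmax is unchanged — the hallmark of competitive inhibition.

competitive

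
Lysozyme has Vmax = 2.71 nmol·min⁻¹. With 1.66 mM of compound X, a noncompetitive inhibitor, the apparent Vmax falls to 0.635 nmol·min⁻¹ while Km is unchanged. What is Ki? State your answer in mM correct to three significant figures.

0.508 mM

Noncompetitive: Vmax,app = Vmax/α with α = 1 + [I]/Ki.
α = Vmax/Vmax,app = 2.71/0.635 = 4.268.
Ki = [I]/(α − 1) = 1.66/3.268 = 0.508 mM.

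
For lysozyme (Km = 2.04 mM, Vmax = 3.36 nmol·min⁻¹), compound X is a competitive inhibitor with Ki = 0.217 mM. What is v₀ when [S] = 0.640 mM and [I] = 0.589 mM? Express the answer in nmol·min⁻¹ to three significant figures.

0.262 nmol·min⁻¹

With α = 1 + [I]/Ki = 1 + 0.589/0.217 = 3.714, the competitive rate law is v = Vmax[S] / (αKm + [S]).
v = 3.36×0.640 / (3.714×2.04 + 0.640) = 2.150/8.217 = 0.262 nmol·min⁻¹.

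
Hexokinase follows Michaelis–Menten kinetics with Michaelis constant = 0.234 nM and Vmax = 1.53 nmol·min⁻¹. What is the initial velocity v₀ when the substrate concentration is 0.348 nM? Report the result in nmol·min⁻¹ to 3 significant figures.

v = Vmax·[S]/(Km + [S]) = 1.53 × 0.348 / (0.234 + 0.348)
  = 0.5324 / 0.5820 = 0.915 nmol·min⁻¹.

0.915 nmol·min⁻¹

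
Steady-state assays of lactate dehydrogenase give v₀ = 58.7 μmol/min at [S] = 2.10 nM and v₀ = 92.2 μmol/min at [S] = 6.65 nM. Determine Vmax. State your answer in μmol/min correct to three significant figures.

From v = Vmax[S]/(Km+[S]), each point gives Vmax = v(Km+[S])/[S].
Equating: 58.7(Km+2.10)/2.10 = 92.2(Km+6.65)/6.65.
27.95·Km + 58.7 = 13.86·Km + 92.2, so (27.95 − 13.86)·Km = 92.2 − 58.7.
Km = 33.50/14.09 = 2.38 nM; then Vmax = 58.7(2.38+2.10)/2.10 = 125 μmol/min.

125 μmol/min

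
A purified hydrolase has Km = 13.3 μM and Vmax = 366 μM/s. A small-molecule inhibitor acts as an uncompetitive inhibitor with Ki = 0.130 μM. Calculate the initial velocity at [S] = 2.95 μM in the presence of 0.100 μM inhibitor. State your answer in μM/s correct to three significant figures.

58.3 μM/s

α = 1 + [I]/Ki = 1 + 0.100/0.130 = 1.769.
For an uncompetitive inhibitor, both parameters are divided by α, giving Vmax/α and Km/α: Km,app = 7.52 μM, Vmax,app = 207 μM/s.
v = Vmax,app·[S]/(Km,app + [S]) = 207 × 2.95/(7.52 + 2.95) = 58.3 μM/s.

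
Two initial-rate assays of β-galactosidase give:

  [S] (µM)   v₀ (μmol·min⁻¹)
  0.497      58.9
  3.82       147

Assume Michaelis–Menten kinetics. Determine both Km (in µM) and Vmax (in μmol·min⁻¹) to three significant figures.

Km = 1.10 µM; Vmax = 189 μmol·min⁻¹

From v = Vmax[S]/(Km+[S]), each point gives Vmax = v(Km+[S])/[S].
Equating: 58.9(Km+0.497)/0.497 = 147(Km+3.82)/3.82.
118.5·Km + 58.9 = 38.48·Km + 147, so (118.5 − 38.48)·Km = 147 − 58.9.
Km = 88.10/80.03 = 1.10 µM; then Vmax = 58.9(1.10+0.497)/0.497 = 189 μmol·min⁻¹.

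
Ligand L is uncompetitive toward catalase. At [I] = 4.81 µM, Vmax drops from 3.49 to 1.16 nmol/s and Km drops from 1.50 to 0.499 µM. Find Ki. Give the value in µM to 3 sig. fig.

Uncompetitive: Vmax,app = Vmax/α (and Km,app = Km/α) with α = 1 + [I]/Ki.
α = Vmax/Vmax,app = 3.49/1.16 = 3.009.
Since α = 1 + [I]/Ki, [I]/Ki = 3.009 − 1 = 2.009 and Ki = 4.81/2.009 = 2.39 µM.

2.39 µM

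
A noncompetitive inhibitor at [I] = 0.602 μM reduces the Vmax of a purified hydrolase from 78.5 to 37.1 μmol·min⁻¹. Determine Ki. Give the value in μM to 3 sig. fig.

0.539 μM

Noncompetitive: Vmax,app = Vmax/α with α = 1 + [I]/Ki.
α = Vmax/Vmax,app = 78.5/37.1 = 2.116.
Since α = 1 + [I]/Ki, [I]/Ki = 2.116 − 1 = 1.116 and Ki = 0.602/1.116 = 0.539 μM.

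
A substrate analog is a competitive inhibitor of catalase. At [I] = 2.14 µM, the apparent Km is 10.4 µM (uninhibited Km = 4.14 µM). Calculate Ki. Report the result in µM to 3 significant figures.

Competitive: Km,app = α·Km with α = 1 + [I]/Ki.
α = Km,app/Km = 10.4/4.14 = 2.512.
Ki = [I]/(α − 1) = 2.14/1.512 = 1.42 µM.

1.42 µM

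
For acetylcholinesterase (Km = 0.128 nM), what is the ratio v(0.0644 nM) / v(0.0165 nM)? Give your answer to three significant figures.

2.93

The fractional saturations are [S]/(Km+[S]) = 0.0165/0.1445 = 0.1142 and 0.0644/0.1924 = 0.3347.
v₂/v₁ is just their ratio: 0.3347/0.1142 = 2.93.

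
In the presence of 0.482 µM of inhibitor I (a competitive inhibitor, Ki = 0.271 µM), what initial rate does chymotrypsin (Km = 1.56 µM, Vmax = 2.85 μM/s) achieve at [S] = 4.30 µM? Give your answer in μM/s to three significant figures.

1.42 μM/s

α = 1 + [I]/Ki = 1 + 0.482/0.271 = 2.779.
For a competitive inhibitor, Vmax is unchanged and the apparent Km becomes α·Km: Km,app = 4.33 µM, Vmax,app = 2.85 μM/s.
v = Vmax,app·[S]/(Km,app + [S]) = 2.85 × 4.30/(4.33 + 4.30) = 1.42 μM/s.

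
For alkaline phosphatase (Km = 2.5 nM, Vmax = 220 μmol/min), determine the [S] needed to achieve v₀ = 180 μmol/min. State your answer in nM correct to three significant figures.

11.2 nM

The required fractional saturation is v/Vmax = 180/220 = 0.8182.
Then [S]/(Km+[S]) = 0.8182 ⇒ [S] = 2.5 × 0.8182/(1 − 0.8182) = 11.2 nM.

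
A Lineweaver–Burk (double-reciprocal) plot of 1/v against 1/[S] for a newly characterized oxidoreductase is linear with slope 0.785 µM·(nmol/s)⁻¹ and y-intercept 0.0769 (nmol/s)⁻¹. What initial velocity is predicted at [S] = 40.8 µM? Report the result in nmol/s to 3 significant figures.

10.4 nmol/s

The y-intercept is 1/Vmax, so Vmax = 1/0.0769 = 13.0 nmol/s.
The slope is Km/Vmax, so Km = 0.785 × 13.0 = 10.2 µM.
Then v = 13.0 × 40.8/(10.2 + 40.8) = 10.4 nmol/s.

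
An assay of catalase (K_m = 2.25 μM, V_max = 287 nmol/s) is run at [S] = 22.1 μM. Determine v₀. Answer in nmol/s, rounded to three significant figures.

260 nmol/s

v = Vmax·[S]/(Km + [S]) = 287 × 22.1 / (2.25 + 22.1)
  = 6343 / 24.35 = 260 nmol/s.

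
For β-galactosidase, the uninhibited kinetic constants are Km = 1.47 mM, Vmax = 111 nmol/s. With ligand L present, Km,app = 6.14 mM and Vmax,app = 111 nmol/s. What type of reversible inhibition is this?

competitive

Km increases (1.47 → 6.14 mM) while Vmax is unchanged — the hallmark of competitive inhibition.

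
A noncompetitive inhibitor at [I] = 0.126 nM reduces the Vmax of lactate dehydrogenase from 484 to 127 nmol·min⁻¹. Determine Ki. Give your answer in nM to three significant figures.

0.0448 nM

Noncompetitive: Vmax,app = Vmax/α with α = 1 + [I]/Ki.
α = Vmax/Vmax,app = 484/127 = 3.811.
Since α = 1 + [I]/Ki, [I]/Ki = 3.811 − 1 = 2.811 and Ki = 0.126/2.811 = 0.0448 nM.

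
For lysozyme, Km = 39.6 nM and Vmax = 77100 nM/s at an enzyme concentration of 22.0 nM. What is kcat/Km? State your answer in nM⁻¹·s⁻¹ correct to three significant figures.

88.5 nM⁻¹·s⁻¹

kcat = Vmax/[E]total = 77100/22.0 = 3500 s⁻¹.
kcat/Km = 3500/39.6 = 88.5 nM⁻¹·s⁻¹.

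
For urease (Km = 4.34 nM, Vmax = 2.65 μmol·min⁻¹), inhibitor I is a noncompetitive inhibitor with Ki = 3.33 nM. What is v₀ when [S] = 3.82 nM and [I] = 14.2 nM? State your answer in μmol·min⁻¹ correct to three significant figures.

0.236 μmol·min⁻¹

With α = 1 + [I]/Ki = 1 + 14.2/3.33 = 5.264, the noncompetitive rate law is v = (Vmax/α)·[S] / (Km + [S]).
v = (2.65/5.264)×3.82 / (4.34 + 3.82) = 1.923/8.160 = 0.236 μmol·min⁻¹.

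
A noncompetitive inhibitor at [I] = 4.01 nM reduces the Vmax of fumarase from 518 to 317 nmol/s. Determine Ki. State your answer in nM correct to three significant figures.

6.32 nM

Noncompetitive: Vmax,app = Vmax/α with α = 1 + [I]/Ki.
α = Vmax/Vmax,app = 518/317 = 1.634.
Since α = 1 + [I]/Ki, [I]/Ki = 1.634 − 1 = 0.6341 and Ki = 4.01/0.6341 = 6.32 nM.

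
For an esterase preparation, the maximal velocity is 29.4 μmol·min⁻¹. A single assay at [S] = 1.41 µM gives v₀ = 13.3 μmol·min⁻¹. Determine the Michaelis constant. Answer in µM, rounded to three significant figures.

1.71 µM

v/Vmax = 13.3/29.4 = 0.4524 = [S]/(Km+[S]).
So Km + [S] = [S]/0.4524 = 3.117 µM, giving Km = 3.117 − 1.41 = 1.71 µM.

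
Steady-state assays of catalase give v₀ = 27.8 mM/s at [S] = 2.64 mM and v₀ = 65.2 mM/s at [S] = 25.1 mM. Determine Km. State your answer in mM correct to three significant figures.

In reciprocal form, 1/v = (Km/Vmax)·(1/[S]) + 1/Vmax. The two points give (1/[S], 1/v) = (0.3788, 0.03597) and (0.03984, 0.01534).
Slope = (0.03597 − 0.01534)/(0.3788 − 0.03984) = 0.06088; intercept = 0.03597 − 0.06088×0.3788 = 0.01291.
Vmax = 1/intercept = 77.4 mM/s; Km = slope × Vmax = 0.06088 × 77.4 = 4.71 mM.

4.71 mM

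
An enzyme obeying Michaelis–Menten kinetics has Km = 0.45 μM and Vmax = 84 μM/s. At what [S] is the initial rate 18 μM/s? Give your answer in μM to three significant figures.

Rearranging v = Vmax[S]/(Km+[S]) gives [S] = Km·v/(Vmax − v).
[S] = 0.45 × 18 / (84 − 18) = 8.100/66.00 = 0.123 μM.

0.123 μM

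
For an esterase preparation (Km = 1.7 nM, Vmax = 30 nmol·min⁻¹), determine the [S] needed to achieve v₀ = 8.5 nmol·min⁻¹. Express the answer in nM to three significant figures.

Rearranging v = Vmax[S]/(Km+[S]) gives [S] = Km·v/(Vmax − v).
[S] = 1.7 × 8.5 / (30 − 8.5) = 14.45/21.50 = 0.672 nM.

0.672 nM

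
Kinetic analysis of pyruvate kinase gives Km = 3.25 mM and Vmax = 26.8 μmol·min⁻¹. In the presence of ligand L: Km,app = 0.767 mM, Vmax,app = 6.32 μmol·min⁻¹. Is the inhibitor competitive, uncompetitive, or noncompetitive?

uncompetitive

Both Km and Vmax decrease by the same factor (~4.24-fold) — characteristic of uncompetitive inhibition.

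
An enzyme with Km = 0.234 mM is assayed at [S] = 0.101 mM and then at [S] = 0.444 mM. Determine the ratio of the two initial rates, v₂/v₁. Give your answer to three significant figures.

The fractional saturations are [S]/(Km+[S]) = 0.101/0.3350 = 0.3015 and 0.444/0.6780 = 0.6549.
v₂/v₁ is just their ratio: 0.6549/0.3015 = 2.17.

2.17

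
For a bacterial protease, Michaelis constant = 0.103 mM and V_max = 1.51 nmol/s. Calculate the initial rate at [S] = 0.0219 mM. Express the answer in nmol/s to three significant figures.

0.265 nmol/s

v = Vmax·[S]/(Km + [S]) = 1.51 × 0.0219 / (0.103 + 0.0219)
  = 0.03307 / 0.1249 = 0.265 nmol/s.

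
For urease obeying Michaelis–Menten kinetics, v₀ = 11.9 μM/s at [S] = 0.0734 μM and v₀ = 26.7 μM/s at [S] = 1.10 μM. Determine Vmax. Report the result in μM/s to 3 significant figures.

In reciprocal form, 1/v = (Km/Vmax)·(1/[S]) + 1/Vmax. The two points give (1/[S], 1/v) = (13.62, 0.08403) and (0.9091, 0.03745).
Slope = (0.08403 − 0.03745)/(13.62 − 0.9091) = 0.003663; intercept = 0.08403 − 0.003663×13.62 = 0.03412.
Vmax = 1/intercept = 29.3 μM/s; Km = slope × Vmax = 0.003663 × 29.3 = 0.107 μM.

29.3 μM/s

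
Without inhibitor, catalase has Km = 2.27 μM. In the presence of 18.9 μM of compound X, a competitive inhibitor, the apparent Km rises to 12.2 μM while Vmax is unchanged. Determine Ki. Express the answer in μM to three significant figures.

Competitive: Km,app = α·Km with α = 1 + [I]/Ki.
α = Km,app/Km = 12.2/2.27 = 5.374.
Ki = [I]/(α − 1) = 18.9/4.374 = 4.32 μM.

4.32 μM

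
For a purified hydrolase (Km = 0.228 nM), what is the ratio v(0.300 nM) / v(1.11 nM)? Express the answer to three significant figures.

0.685

Since Vmax cancels, v₂/v₁ = [S]₂(Km+[S]₁) / [S]₁(Km+[S]₂).
= 0.300×(0.228+1.11) / (1.11×(0.228+0.300)) = 0.4014/0.5861 = 0.685.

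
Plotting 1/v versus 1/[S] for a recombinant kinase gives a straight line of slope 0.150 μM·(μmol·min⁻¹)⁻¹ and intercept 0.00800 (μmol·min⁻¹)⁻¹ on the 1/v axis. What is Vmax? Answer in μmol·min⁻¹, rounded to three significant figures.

125 μmol·min⁻¹

The y-intercept of a Lineweaver–Burk plot equals 1/Vmax, so Vmax = 1/0.00800 = 125 μmol·min⁻¹.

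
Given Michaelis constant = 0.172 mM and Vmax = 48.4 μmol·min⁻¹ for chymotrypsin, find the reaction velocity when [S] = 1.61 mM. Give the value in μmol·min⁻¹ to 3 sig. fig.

43.7 μmol·min⁻¹

v = Vmax·[S]/(Km + [S]) = 48.4 × 1.61 / (0.172 + 1.61)
  = 77.92 / 1.782 = 43.7 μmol·min⁻¹.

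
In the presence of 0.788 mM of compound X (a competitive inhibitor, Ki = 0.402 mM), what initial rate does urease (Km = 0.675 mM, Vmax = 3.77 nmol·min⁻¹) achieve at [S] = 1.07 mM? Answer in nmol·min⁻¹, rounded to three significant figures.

With α = 1 + [I]/Ki = 1 + 0.788/0.402 = 2.960, the competitive rate law is v = Vmax[S] / (αKm + [S]).
v = 3.77×1.07 / (2.960×0.675 + 1.07) = 4.034/3.068 = 1.31 nmol·min⁻¹.

1.31 nmol·min⁻¹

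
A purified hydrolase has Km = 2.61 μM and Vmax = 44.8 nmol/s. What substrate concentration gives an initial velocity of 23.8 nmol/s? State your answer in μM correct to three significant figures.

The required fractional saturation is v/Vmax = 23.8/44.8 = 0.5312.
Then [S]/(Km+[S]) = 0.5312 ⇒ [S] = 2.61 × 0.5312/(1 − 0.5312) = 2.96 μM.

2.96 μM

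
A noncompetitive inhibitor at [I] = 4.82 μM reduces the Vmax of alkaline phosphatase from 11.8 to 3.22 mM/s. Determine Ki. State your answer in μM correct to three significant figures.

Noncompetitive: Vmax,app = Vmax/α with α = 1 + [I]/Ki.
α = Vmax/Vmax,app = 11.8/3.22 = 3.665.
Ki = [I]/(α − 1) = 4.82/2.665 = 1.81 μM.

1.81 μM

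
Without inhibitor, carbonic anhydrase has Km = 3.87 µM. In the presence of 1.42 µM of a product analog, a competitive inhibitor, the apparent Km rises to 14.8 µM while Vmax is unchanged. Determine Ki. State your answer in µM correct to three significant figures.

Competitive: Km,app = α·Km with α = 1 + [I]/Ki.
α = Km,app/Km = 14.8/3.87 = 3.824.
Since α = 1 + [I]/Ki, [I]/Ki = 3.824 − 1 = 2.824 and Ki = 1.42/2.824 = 0.503 µM.

0.503 µM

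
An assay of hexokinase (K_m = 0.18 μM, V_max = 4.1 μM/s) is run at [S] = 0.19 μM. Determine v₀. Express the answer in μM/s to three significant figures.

2.11 μM/s

[S]/(Km+[S]) = 0.19/0.3700 = 0.5135, the fractional saturation.
v = 0.5135 × Vmax = 0.5135 × 4.1 = 2.11 μM/s.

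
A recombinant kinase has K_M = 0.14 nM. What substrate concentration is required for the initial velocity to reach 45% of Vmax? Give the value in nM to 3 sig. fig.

v/Vmax = [S]/(Km+[S]) = 0.45, so [S] = Km·0.45/(1 − 0.45) = 0.14 × 0.8182.
[S] = 0.115 nM.

0.115 nM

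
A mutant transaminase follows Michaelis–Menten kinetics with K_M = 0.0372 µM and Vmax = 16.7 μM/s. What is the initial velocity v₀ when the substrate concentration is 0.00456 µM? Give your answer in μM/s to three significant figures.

[S]/(Km+[S]) = 0.00456/0.04176 = 0.1092, the fractional saturation.
v = 0.1092 × Vmax = 0.1092 × 16.7 = 1.82 μM/s.

1.82 μM/s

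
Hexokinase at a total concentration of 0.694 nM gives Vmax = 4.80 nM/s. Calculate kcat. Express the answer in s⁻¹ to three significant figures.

6.92 s⁻¹

kcat = Vmax/[E]total = 4.80 nM/s / 0.694 nM = 6.92 s⁻¹.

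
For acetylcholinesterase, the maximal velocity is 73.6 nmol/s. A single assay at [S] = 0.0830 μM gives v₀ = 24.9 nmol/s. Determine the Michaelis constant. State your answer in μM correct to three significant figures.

From v = Vmax[S]/(Km+[S]), Km = [S](Vmax − v)/v.
Km = 0.0830 × (73.6 − 24.9) / 24.9 = 4.042/24.9 = 0.162 μM.

0.162 μM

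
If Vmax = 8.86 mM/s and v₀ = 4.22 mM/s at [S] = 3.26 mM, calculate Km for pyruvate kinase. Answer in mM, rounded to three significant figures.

v/Vmax = 4.22/8.86 = 0.4763 = [S]/(Km+[S]).
So Km + [S] = [S]/0.4763 = 6.844 mM, giving Km = 6.844 − 3.26 = 3.58 mM.

3.58 mM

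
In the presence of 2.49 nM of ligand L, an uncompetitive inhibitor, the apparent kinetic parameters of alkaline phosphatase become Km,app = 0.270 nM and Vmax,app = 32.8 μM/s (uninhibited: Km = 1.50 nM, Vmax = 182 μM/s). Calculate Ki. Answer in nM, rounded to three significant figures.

0.547 nM

Uncompetitive: Vmax,app = Vmax/α (and Km,app = Km/α) with α = 1 + [I]/Ki.
α = Vmax/Vmax,app = 182/32.8 = 5.549.
Ki = [I]/(α − 1) = 2.49/4.549 = 0.547 nM.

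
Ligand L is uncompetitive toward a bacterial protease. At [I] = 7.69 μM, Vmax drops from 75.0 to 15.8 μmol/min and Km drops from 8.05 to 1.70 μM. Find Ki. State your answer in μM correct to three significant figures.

Uncompetitive: Vmax,app = Vmax/α (and Km,app = Km/α) with α = 1 + [I]/Ki.
α = Vmax/Vmax,app = 75.0/15.8 = 4.747.
Since α = 1 + [I]/Ki, [I]/Ki = 4.747 − 1 = 3.747 and Ki = 7.69/3.747 = 2.05 μM.

2.05 μM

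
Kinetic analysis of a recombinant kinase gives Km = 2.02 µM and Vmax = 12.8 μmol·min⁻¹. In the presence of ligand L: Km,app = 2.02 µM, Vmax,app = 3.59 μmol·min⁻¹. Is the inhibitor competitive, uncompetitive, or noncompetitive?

Vmax decreases (12.8 → 3.59 μmol·min⁻¹) while Km is unchanged — pure noncompetitive inhibition.

noncompetitive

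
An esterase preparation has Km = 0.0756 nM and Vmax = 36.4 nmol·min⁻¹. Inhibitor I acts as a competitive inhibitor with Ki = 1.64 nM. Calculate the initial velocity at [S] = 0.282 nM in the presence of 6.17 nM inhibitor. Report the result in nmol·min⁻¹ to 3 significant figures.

16.0 nmol·min⁻¹

With α = 1 + [I]/Ki = 1 + 6.17/1.64 = 4.762, the competitive rate law is v = Vmax[S] / (αKm + [S]).
v = 36.4×0.282 / (4.762×0.0756 + 0.282) = 10.26/0.6420 = 16.0 nmol·min⁻¹.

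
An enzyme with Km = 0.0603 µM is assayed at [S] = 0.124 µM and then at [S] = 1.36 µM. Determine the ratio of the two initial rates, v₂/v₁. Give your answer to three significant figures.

The fractional saturations are [S]/(Km+[S]) = 0.124/0.1843 = 0.6728 and 1.36/1.420 = 0.9575.
v₂/v₁ is just their ratio: 0.9575/0.6728 = 1.42.

1.42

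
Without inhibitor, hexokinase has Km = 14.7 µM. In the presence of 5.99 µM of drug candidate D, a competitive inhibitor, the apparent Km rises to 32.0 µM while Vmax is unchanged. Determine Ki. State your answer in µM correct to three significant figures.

5.09 µM

Competitive: Km,app = α·Km with α = 1 + [I]/Ki.
α = Km,app/Km = 32.0/14.7 = 2.177.
Since α = 1 + [I]/Ki, [I]/Ki = 2.177 − 1 = 1.177 and Ki = 5.99/1.177 = 5.09 µM.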